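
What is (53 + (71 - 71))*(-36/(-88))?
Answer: 477/22 ≈ 21.682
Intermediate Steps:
(53 + (71 - 71))*(-36/(-88)) = (53 + 0)*(-36*(-1/88)) = 53*(9/22) = 477/22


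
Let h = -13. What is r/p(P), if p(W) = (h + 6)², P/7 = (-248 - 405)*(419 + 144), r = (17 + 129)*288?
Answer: 42048/49 ≈ 858.12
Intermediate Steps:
r = 42048 (r = 146*288 = 42048)
P = -2573473 (P = 7*((-248 - 405)*(419 + 144)) = 7*(-653*563) = 7*(-367639) = -2573473)
p(W) = 49 (p(W) = (-13 + 6)² = (-7)² = 49)
r/p(P) = 42048/49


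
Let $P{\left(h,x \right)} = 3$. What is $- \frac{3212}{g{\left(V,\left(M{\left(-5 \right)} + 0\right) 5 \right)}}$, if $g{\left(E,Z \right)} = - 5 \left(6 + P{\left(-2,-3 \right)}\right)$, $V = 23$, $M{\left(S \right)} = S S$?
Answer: $\frac{3212}{45} \approx 71.378$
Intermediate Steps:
$M{\left(S \right)} = S^{2}$
$g{\left(E,Z \right)} = -45$ ($g{\left(E,Z \right)} = - 5 \left(6 + 3\right) = \left(-5\right) 9 = -45$)
$- \frac{3212}{g{\left(V,\left(M{\left(-5 \right)} + 0\right) 5 \right)}} = - \frac{3212}{-45} = \left(-3212\right) \left(- \frac{1}{45}\right) = \frac{3212}{45}$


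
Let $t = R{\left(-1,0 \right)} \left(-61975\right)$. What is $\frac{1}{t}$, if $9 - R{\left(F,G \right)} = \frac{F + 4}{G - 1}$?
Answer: $- \frac{1}{743700} \approx -1.3446 \cdot 10^{-6}$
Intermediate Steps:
$R{\left(F,G \right)} = 9 - \frac{4 + F}{-1 + G}$ ($R{\left(F,G \right)} = 9 - \frac{F + 4}{G - 1} = 9 - \frac{4 + F}{-1 + G}$)
$t = -743700$ ($t = \frac{-13 - -1 + 9 \cdot 0}{-1 + 0} \left(-61975\right) = \frac{-13 + 1 + 0}{-1} \left(-61975\right) = \left(-1\right) \left(-12\right) \left(-61975\right) = 12 \left(-61975\right) = -743700$)
$\frac{1}{t} = \frac{1}{-743700} = - \frac{1}{743700}$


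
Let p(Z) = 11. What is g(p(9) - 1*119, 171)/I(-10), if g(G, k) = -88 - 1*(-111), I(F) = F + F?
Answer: -23/20 ≈ -1.1500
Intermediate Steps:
I(F) = 2*F
g(G, k) = 23 (g(G, k) = -88 + 111 = 23)
g(p(9) - 1*119, 171)/I(-10) = 23/((2*(-10))) = 23/(-20) = 23*(-1/20) = -23/20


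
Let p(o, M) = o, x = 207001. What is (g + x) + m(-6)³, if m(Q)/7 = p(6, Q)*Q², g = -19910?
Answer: 3456836819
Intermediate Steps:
m(Q) = 42*Q² (m(Q) = 7*(6*Q²) = 42*Q²)
(g + x) + m(-6)³ = (-19910 + 207001) + (42*(-6)²)³ = 187091 + (42*36)³ = 187091 + 1512³ = 187091 + 3456649728 = 3456836819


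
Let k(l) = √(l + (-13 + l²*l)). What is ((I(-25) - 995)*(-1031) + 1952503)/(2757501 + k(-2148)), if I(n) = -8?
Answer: 4117770728298/3806861216477 - 1493298*I*√9910667953/3806861216477 ≈ 1.0817 - 0.039051*I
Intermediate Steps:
k(l) = √(-13 + l + l³) (k(l) = √(l + (-13 + l³)) = √(-13 + l + l³))
((I(-25) - 995)*(-1031) + 1952503)/(2757501 + k(-2148)) = ((-8 - 995)*(-1031) + 1952503)/(2757501 + √(-13 - 2148 + (-2148)³)) = (-1003*(-1031) + 1952503)/(2757501 + √(-13 - 2148 - 9910665792)) = (1034093 + 1952503)/(2757501 + √(-9910667953)) = 2986596/(2757501 + I*√9910667953)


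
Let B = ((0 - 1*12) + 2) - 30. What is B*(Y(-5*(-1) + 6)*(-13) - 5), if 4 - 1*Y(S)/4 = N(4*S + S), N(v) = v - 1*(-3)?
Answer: -112120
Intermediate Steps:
N(v) = 3 + v (N(v) = v + 3 = 3 + v)
Y(S) = 4 - 20*S (Y(S) = 16 - 4*(3 + (4*S + S)) = 16 - 4*(3 + 5*S) = 16 + (-12 - 20*S) = 4 - 20*S)
B = -40 (B = ((0 - 12) + 2) - 30 = (-12 + 2) - 30 = -10 - 30 = -40)
B*(Y(-5*(-1) + 6)*(-13) - 5) = -40*((4 - 20*(-5*(-1) + 6))*(-13) - 5) = -40*((4 - 20*(5 + 6))*(-13) - 5) = -40*((4 - 20*11)*(-13) - 5) = -40*((4 - 220)*(-13) - 5) = -40*(-216*(-13) - 5) = -40*(2808 - 5) = -40*2803 = -112120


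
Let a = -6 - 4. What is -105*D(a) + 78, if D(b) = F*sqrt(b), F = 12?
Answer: 78 - 1260*I*sqrt(10) ≈ 78.0 - 3984.5*I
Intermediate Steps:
a = -10
D(b) = 12*sqrt(b)
-105*D(a) + 78 = -1260*sqrt(-10) + 78 = -1260*I*sqrt(10) + 78 = 78 - 1260*I*sqrt(10)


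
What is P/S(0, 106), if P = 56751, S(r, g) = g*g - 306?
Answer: 56751/10930 ≈ 5.1922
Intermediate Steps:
S(r, g) = -306 + g² (S(r, g) = g² - 306 = -306 + g²)
P/S(0, 106) = 56751/(-306 + 106²) = 56751/(-306 + 11236) = 56751/10930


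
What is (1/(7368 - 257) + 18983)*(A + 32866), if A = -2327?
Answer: 4122402013446/7111 ≈ 5.7972e+8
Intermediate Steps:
(1/(7368 - 257) + 18983)*(A + 32866) = (1/(7368 - 257) + 18983)*(-2327 + 32866) = (1/7111 + 18983)*30539 = (134988114/7111)*30539 = 4122402013446/7111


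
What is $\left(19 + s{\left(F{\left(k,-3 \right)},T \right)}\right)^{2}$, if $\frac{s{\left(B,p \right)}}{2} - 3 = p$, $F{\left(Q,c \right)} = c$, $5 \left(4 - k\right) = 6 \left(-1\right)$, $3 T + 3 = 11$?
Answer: $\frac{8281}{9} \approx 920.11$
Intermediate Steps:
$T = \frac{8}{3}$ ($T = -1 + \frac{1}{3} \cdot 11 = -1 + \frac{11}{3} = \frac{8}{3} \approx 2.6667$)
$k = \frac{26}{5}$ ($k = 4 - \frac{6 \left(-1\right)}{5} = 4 - - \frac{6}{5} = 4 + \frac{6}{5} = \frac{26}{5} \approx 5.2$)
$s{\left(B,p \right)} = 6 + 2 p$
$\left(19 + s{\left(F{\left(k,-3 \right)},T \right)}\right)^{2} = \left(19 + \left(6 + 2 \cdot \frac{8}{3}\right)\right)^{2} = \left(19 + \left(6 + \frac{16}{3}\right)\right)^{2} = \left(19 + \frac{34}{3}\right)^{2} = \left(\frac{91}{3}\right)^{2} = \frac{8281}{9}$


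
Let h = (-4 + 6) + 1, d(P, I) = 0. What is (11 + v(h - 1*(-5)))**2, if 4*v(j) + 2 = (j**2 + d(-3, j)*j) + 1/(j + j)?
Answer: 2879809/4096 ≈ 703.08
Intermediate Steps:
h = 3 (h = 2 + 1 = 3)
v(j) = -1/2 + j**2/4 + 1/(8*j) (v(j) = -1/2 + ((j**2 + 0*j) + 1/(j + j))/4 = -1/2 + ((j**2 + 0) + 1/(2*j))/4 = -1/2 + (j**2 + 1/(2*j))/4 = -1/2 + (j**2/4 + 1/(8*j)) = -1/2 + j**2/4 + 1/(8*j))
(11 + v(h - 1*(-5)))**2 = (11 + (1 + 2*(3 - 1*(-5))*(-2 + (3 - 1*(-5))**2))/(8*(3 - 1*(-5))))**2 = (11 + (1 + 2*(3 + 5)*(-2 + (3 + 5)**2))/(8*(3 + 5)))**2 = (11 + (1/8)*(1 + 2*8*(-2 + 8**2))/8)**2 = (11 + (1/8)*(1/8)*(1 + 2*8*(-2 + 64)))**2 = (11 + (1/8)*(1/8)*(1 + 2*8*62))**2 = (11 + (1/8)*(1/8)*(1 + 992))**2 = (11 + (1/8)*(1/8)*993)**2 = (11 + 993/64)**2 = (1697/64)**2 = 2879809/4096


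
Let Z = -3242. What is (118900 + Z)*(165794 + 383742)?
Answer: 63558234688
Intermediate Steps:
(118900 + Z)*(165794 + 383742) = (118900 - 3242)*(165794 + 383742) = 115658*549536 = 63558234688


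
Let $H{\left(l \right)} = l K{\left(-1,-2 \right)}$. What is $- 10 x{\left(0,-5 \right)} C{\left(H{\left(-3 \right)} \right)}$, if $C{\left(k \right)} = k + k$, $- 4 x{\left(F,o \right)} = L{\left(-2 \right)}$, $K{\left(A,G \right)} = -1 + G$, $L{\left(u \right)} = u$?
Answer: $-90$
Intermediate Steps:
$x{\left(F,o \right)} = \frac{1}{2}$ ($x{\left(F,o \right)} = \left(- \frac{1}{4}\right) \left(-2\right) = \frac{1}{2}$)
$H{\left(l \right)} = - 3 l$ ($H{\left(l \right)} = l \left(-1 - 2\right) = l \left(-3\right) = - 3 l$)
$C{\left(k \right)} = 2 k$
$- 10 x{\left(0,-5 \right)} C{\left(H{\left(-3 \right)} \right)} = \left(-10\right) \frac{1}{2} \cdot 2 \left(\left(-3\right) \left(-3\right)\right) = - 5 \cdot 2 \cdot 9 = \left(-5\right) 18 = -90$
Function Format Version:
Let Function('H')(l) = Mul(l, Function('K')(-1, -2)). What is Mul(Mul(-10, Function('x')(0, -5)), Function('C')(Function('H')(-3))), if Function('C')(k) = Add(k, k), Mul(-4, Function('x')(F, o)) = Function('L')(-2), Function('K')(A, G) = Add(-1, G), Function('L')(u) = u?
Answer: -90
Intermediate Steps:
Function('x')(F, o) = Rational(1, 2) (Function('x')(F, o) = Mul(Rational(-1, 4), -2) = Rational(1, 2))
Function('H')(l) = Mul(-3, l) (Function('H')(l) = Mul(l, Add(-1, -2)) = Mul(l, -3) = Mul(-3, l))
Function('C')(k) = Mul(2, k)
Mul(Mul(-10, Function('x')(0, -5)), Function('C')(Function('H')(-3))) = Mul(Mul(-10, Rational(1, 2)), Mul(2, Mul(-3, -3))) = Mul(-5, Mul(2, 9)) = Mul(-5, 18) = -90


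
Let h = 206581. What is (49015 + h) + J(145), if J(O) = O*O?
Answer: 276621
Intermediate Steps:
J(O) = O²
(49015 + h) + J(145) = (49015 + 206581) + 145² = 255596 + 21025 = 276621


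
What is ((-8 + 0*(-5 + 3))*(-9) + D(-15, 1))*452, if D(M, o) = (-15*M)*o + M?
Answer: 127464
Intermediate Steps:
D(M, o) = M - 15*M*o (D(M, o) = -15*M*o + M = M - 15*M*o)
((-8 + 0*(-5 + 3))*(-9) + D(-15, 1))*452 = ((-8 + 0*(-5 + 3))*(-9) - 15*(1 - 15*1))*452 = ((-8 + 0*(-2))*(-9) - 15*(1 - 15))*452 = ((-8 + 0)*(-9) - 15*(-14))*452 = (-8*(-9) + 210)*452 = (72 + 210)*452 = 282*452 = 127464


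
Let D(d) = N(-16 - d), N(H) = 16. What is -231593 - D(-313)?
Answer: -231609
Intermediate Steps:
D(d) = 16
-231593 - D(-313) = -231593 - 1*16 = -231593 - 16 = -231609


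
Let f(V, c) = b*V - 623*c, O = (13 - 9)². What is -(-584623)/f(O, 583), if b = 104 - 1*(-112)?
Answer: -584623/359753 ≈ -1.6251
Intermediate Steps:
O = 16 (O = 4² = 16)
b = 216 (b = 104 + 112 = 216)
f(V, c) = -623*c + 216*V (f(V, c) = 216*V - 623*c = -623*c + 216*V)
-(-584623)/f(O, 583) = -(-584623)/(-623*583 + 216*16) = -(-584623)/(-363209 + 3456) = -(-584623)/(-359753) = -(-584623)*(-1)/359753 = -1*584623/359753 = -584623/359753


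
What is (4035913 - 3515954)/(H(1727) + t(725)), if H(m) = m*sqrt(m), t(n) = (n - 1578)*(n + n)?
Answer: -643111289150/1524647094917 - 897969193*sqrt(1727)/1524647094917 ≈ -0.44629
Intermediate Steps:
t(n) = 2*n*(-1578 + n) (t(n) = (-1578 + n)*(2*n) = 2*n*(-1578 + n))
H(m) = m**(3/2)
(4035913 - 3515954)/(H(1727) + t(725)) = (4035913 - 3515954)/(1727**(3/2) + 2*725*(-1578 + 725)) = 519959/(1727*sqrt(1727) + 2*725*(-853)) = 519959/(1727*sqrt(1727) - 1236850) = 519959/(-1236850 + 1727*sqrt(1727))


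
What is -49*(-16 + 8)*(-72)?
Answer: -28224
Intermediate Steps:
-49*(-16 + 8)*(-72) = -49*(-8)*(-72) = 392*(-72) = -28224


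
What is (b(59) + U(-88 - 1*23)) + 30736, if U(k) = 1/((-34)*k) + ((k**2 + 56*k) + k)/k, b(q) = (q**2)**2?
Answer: 45846714283/3774 ≈ 1.2148e+7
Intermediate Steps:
b(q) = q**4
U(k) = -1/(34*k) + (k**2 + 57*k)/k
(b(59) + U(-88 - 1*23)) + 30736 = (59**4 + (57 + (-88 - 1*23) - 1/(34*(-88 - 1*23)))) + 30736 = (12117361 + (57 + (-88 - 23) - 1/(34*(-88 - 23)))) + 30736 = (12117361 + (57 - 111 - 1/34/(-111))) + 30736 = (12117361 + (57 - 111 - 1/34*(-1/111))) + 30736 = (12117361 + (57 - 111 + 1/3774)) + 30736 = (12117361 - 203795/3774) + 30736 = 45730716619/3774 + 30736 = 45846714283/3774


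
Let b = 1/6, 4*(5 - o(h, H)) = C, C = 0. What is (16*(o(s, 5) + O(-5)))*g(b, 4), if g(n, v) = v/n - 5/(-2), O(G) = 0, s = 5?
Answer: 2120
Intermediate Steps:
o(h, H) = 5 (o(h, H) = 5 - 1/4*0 = 5 + 0 = 5)
b = 1/6 ≈ 0.16667
g(n, v) = 5/2 + v/n (g(n, v) = v/n - 5*(-1/2) = v/n + 5/2 = 5/2 + v/n)
(16*(o(s, 5) + O(-5)))*g(b, 4) = (16*(5 + 0))*(5/2 + 4/(1/6)) = (16*5)*(5/2 + 4*6) = 80*(5/2 + 24) = 80*(53/2) = 2120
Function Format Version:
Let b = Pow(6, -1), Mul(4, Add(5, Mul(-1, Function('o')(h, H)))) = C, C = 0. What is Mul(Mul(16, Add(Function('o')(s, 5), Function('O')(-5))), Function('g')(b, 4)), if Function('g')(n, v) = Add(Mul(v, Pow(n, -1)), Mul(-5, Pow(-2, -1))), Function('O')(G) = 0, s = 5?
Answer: 2120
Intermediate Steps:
Function('o')(h, H) = 5 (Function('o')(h, H) = Add(5, Mul(Rational(-1, 4), 0)) = Add(5, 0) = 5)
b = Rational(1, 6) ≈ 0.16667
Function('g')(n, v) = Add(Rational(5, 2), Mul(v, Pow(n, -1))) (Function('g')(n, v) = Add(Mul(v, Pow(n, -1)), Mul(-5, Rational(-1, 2))) = Add(Mul(v, Pow(n, -1)), Rational(5, 2)) = Add(Rational(5, 2), Mul(v, Pow(n, -1))))
Mul(Mul(16, Add(Function('o')(s, 5), Function('O')(-5))), Function('g')(b, 4)) = Mul(Mul(16, Add(5, 0)), Add(Rational(5, 2), Mul(4, Pow(Rational(1, 6), -1)))) = Mul(Mul(16, 5), Add(Rational(5, 2), Mul(4, 6))) = Mul(80, Add(Rational(5, 2), 24)) = Mul(80, Rational(53, 2)) = 2120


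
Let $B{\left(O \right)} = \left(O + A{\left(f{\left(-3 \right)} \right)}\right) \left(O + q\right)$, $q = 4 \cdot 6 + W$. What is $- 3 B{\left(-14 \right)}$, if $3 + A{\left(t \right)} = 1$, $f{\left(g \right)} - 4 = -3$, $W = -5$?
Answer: $240$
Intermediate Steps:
$f{\left(g \right)} = 1$ ($f{\left(g \right)} = 4 - 3 = 1$)
$A{\left(t \right)} = -2$ ($A{\left(t \right)} = -3 + 1 = -2$)
$q = 19$ ($q = 4 \cdot 6 - 5 = 24 - 5 = 19$)
$B{\left(O \right)} = \left(-2 + O\right) \left(19 + O\right)$ ($B{\left(O \right)} = \left(O - 2\right) \left(O + 19\right) = \left(-2 + O\right) \left(19 + O\right)$)
$- 3 B{\left(-14 \right)} = - 3 \left(-38 + \left(-14\right)^{2} + 17 \left(-14\right)\right) = - 3 \left(-38 + 196 - 238\right) = \left(-3\right) \left(-80\right) = 240$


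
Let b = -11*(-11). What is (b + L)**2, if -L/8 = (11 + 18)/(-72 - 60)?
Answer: 16410601/1089 ≈ 15069.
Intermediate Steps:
b = 121
L = 58/33 (L = -8*(11 + 18)/(-72 - 60) = -232/(-132) = -232*(-1)/132 = -8*(-29/132) = 58/33 ≈ 1.7576)
(b + L)**2 = (121 + 58/33)**2 = (4051/33)**2 = 16410601/1089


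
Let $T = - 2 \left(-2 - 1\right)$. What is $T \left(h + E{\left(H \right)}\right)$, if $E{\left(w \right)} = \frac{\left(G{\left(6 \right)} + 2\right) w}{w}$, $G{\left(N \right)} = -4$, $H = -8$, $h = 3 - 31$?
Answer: $-180$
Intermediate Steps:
$h = -28$ ($h = 3 - 31 = -28$)
$T = 6$ ($T = \left(-2\right) \left(-3\right) = 6$)
$E{\left(w \right)} = -2$ ($E{\left(w \right)} = \frac{\left(-4 + 2\right) w}{w} = \frac{\left(-2\right) w}{w} = -2$)
$T \left(h + E{\left(H \right)}\right) = 6 \left(-28 - 2\right) = 6 \left(-30\right) = -180$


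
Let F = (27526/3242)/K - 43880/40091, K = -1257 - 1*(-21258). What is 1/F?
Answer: -1299815207511/1422108957047 ≈ -0.91401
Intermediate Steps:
K = 20001 (K = -1257 + 21258 = 20001)
F = -1422108957047/1299815207511 (F = (27526/3242)/20001 - 43880/40091 = (27526*(1/3242))*(1/20001) - 43880*1/40091 = (13763/1621)*(1/20001) - 43880/40091 = 13763/32421621 - 43880/40091 = -1422108957047/1299815207511 ≈ -1.0941)
1/F = 1/(-1422108957047/1299815207511) = -1299815207511/1422108957047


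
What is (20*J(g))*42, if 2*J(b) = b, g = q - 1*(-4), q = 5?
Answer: 3780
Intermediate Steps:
g = 9 (g = 5 - 1*(-4) = 5 + 4 = 9)
J(b) = b/2
(20*J(g))*42 = (20*((½)*9))*42 = (20*(9/2))*42 = 90*42 = 3780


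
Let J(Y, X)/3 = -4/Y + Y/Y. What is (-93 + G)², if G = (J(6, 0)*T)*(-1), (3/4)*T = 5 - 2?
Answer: 9409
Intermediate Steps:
T = 4 (T = 4*(5 - 2)/3 = (4/3)*3 = 4)
J(Y, X) = 3 - 12/Y (J(Y, X) = 3*(-4/Y + Y/Y) = 3*(-4/Y + 1) = 3*(1 - 4/Y) = 3 - 12/Y)
G = -4 (G = ((3 - 12/6)*4)*(-1) = ((3 - 12*⅙)*4)*(-1) = ((3 - 2)*4)*(-1) = (1*4)*(-1) = 4*(-1) = -4)
(-93 + G)² = (-93 - 4)² = (-97)² = 9409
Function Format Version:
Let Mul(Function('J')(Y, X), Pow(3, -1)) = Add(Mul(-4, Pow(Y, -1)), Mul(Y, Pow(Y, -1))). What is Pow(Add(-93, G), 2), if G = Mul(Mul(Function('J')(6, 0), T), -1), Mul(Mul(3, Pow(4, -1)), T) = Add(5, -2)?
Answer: 9409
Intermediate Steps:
T = 4 (T = Mul(Rational(4, 3), Add(5, -2)) = Mul(Rational(4, 3), 3) = 4)
Function('J')(Y, X) = Add(3, Mul(-12, Pow(Y, -1))) (Function('J')(Y, X) = Mul(3, Add(Mul(-4, Pow(Y, -1)), Mul(Y, Pow(Y, -1)))) = Mul(3, Add(Mul(-4, Pow(Y, -1)), 1)) = Mul(3, Add(1, Mul(-4, Pow(Y, -1)))) = Add(3, Mul(-12, Pow(Y, -1))))
G = -4 (G = Mul(Mul(Add(3, Mul(-12, Pow(6, -1))), 4), -1) = Mul(Mul(Add(3, Mul(-12, Rational(1, 6))), 4), -1) = Mul(Mul(Add(3, -2), 4), -1) = Mul(Mul(1, 4), -1) = Mul(4, -1) = -4)
Pow(Add(-93, G), 2) = Pow(Add(-93, -4), 2) = Pow(-97, 2) = 9409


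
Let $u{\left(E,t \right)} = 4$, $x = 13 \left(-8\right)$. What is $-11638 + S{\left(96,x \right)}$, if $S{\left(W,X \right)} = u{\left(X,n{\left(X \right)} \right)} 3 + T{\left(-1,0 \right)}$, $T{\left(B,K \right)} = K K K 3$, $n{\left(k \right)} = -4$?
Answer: $-11626$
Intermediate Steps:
$x = -104$
$T{\left(B,K \right)} = 3 K^{3}$ ($T{\left(B,K \right)} = K^{2} K 3 = K^{3} \cdot 3 = 3 K^{3}$)
$S{\left(W,X \right)} = 12$ ($S{\left(W,X \right)} = 4 \cdot 3 + 3 \cdot 0^{3} = 12 + 3 \cdot 0 = 12 + 0 = 12$)
$-11638 + S{\left(96,x \right)} = -11638 + 12 = -11626$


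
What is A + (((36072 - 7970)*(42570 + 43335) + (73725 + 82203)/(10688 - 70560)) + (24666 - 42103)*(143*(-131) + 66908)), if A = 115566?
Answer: 11781240941593/7484 ≈ 1.5742e+9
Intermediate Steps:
A + (((36072 - 7970)*(42570 + 43335) + (73725 + 82203)/(10688 - 70560)) + (24666 - 42103)*(143*(-131) + 66908)) = 115566 + (((36072 - 7970)*(42570 + 43335) + (73725 + 82203)/(10688 - 70560)) + (24666 - 42103)*(143*(-131) + 66908)) = 115566 + ((28102*85905 + 155928/(-59872)) - 17437*(-18733 + 66908)) = 115566 + ((2414102310 + 155928*(-1/59872)) - 17437*48175) = 115566 + ((2414102310 - 19491/7484) - 840027475) = 115566 + (18067141668549/7484 - 840027475) = 115566 + 11780376045649/7484 = 11781240941593/7484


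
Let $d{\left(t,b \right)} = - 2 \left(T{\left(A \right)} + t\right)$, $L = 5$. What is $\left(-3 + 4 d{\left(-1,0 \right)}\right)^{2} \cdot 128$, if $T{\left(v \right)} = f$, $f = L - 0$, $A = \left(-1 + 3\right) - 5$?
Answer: $156800$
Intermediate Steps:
$A = -3$ ($A = 2 - 5 = -3$)
$f = 5$ ($f = 5 - 0 = 5 + 0 = 5$)
$T{\left(v \right)} = 5$
$d{\left(t,b \right)} = -10 - 2 t$ ($d{\left(t,b \right)} = - 2 \left(5 + t\right) = -10 - 2 t$)
$\left(-3 + 4 d{\left(-1,0 \right)}\right)^{2} \cdot 128 = \left(-3 + 4 \left(-10 - -2\right)\right)^{2} \cdot 128 = \left(-3 + 4 \left(-10 + 2\right)\right)^{2} \cdot 128 = \left(-3 + 4 \left(-8\right)\right)^{2} \cdot 128 = \left(-3 - 32\right)^{2} \cdot 128 = \left(-35\right)^{2} \cdot 128 = 1225 \cdot 128 = 156800$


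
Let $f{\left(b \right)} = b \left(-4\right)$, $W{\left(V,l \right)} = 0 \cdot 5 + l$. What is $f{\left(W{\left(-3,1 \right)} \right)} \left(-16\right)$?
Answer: $64$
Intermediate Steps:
$W{\left(V,l \right)} = l$ ($W{\left(V,l \right)} = 0 + l = l$)
$f{\left(b \right)} = - 4 b$
$f{\left(W{\left(-3,1 \right)} \right)} \left(-16\right) = \left(-4\right) 1 \left(-16\right) = \left(-4\right) \left(-16\right) = 64$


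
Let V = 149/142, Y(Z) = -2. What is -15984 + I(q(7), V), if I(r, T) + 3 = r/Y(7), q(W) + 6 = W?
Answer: -31975/2 ≈ -15988.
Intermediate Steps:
q(W) = -6 + W
V = 149/142 (V = 149*(1/142) = 149/142 ≈ 1.0493)
I(r, T) = -3 - r/2 (I(r, T) = -3 + r/(-2) = -3 + r*(-1/2) = -3 - r/2)
-15984 + I(q(7), V) = -15984 + (-3 - (-6 + 7)/2) = -15984 + (-3 - 1/2*1) = -15984 + (-3 - 1/2) = -15984 - 7/2 = -31975/2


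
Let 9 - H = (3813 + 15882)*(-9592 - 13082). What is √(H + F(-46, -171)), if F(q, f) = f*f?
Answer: 12*√3101345 ≈ 21133.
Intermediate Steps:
F(q, f) = f²
H = 446564439 (H = 9 - (3813 + 15882)*(-9592 - 13082) = 9 - 19695*(-22674) = 9 - 1*(-446564430) = 9 + 446564430 = 446564439)
√(H + F(-46, -171)) = √(446564439 + (-171)²) = √(446564439 + 29241) = √446593680 = 12*√3101345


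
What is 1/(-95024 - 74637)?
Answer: -1/169661 ≈ -5.8941e-6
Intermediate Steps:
1/(-95024 - 74637) = 1/(-169661) = -1/169661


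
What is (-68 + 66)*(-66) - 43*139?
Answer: -5845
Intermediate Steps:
(-68 + 66)*(-66) - 43*139 = -2*(-66) - 1*5977 = 132 - 5977 = -5845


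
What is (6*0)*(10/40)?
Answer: 0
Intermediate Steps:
(6*0)*(10/40) = 0*(10*(1/40)) = 0*(1/4) = 0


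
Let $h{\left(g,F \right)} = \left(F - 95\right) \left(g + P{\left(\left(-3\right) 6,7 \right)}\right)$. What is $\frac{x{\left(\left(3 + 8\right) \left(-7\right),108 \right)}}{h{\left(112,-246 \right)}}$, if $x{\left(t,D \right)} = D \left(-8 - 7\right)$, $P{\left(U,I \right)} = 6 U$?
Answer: $\frac{405}{341} \approx 1.1877$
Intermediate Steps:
$h{\left(g,F \right)} = \left(-108 + g\right) \left(-95 + F\right)$ ($h{\left(g,F \right)} = \left(F - 95\right) \left(g + 6 \left(\left(-3\right) 6\right)\right) = \left(-95 + F\right) \left(g + 6 \left(-18\right)\right) = \left(-95 + F\right) \left(g - 108\right) = \left(-95 + F\right) \left(-108 + g\right) = \left(-108 + g\right) \left(-95 + F\right)$)
$x{\left(t,D \right)} = - 15 D$ ($x{\left(t,D \right)} = D \left(-15\right) = - 15 D$)
$\frac{x{\left(\left(3 + 8\right) \left(-7\right),108 \right)}}{h{\left(112,-246 \right)}} = \frac{\left(-15\right) 108}{10260 - -26568 - 10640 - 27552} = - \frac{1620}{10260 + 26568 - 10640 - 27552} = - \frac{1620}{-1364} = \left(-1620\right) \left(- \frac{1}{1364}\right) = \frac{405}{341}$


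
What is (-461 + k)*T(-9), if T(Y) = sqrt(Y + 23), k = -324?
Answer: -785*sqrt(14) ≈ -2937.2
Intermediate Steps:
T(Y) = sqrt(23 + Y)
(-461 + k)*T(-9) = (-461 - 324)*sqrt(23 - 9) = -785*sqrt(14)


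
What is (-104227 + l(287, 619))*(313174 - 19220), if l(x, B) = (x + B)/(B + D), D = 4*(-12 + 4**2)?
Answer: -19454827837006/635 ≈ -3.0638e+10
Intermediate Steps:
D = 16 (D = 4*(-12 + 16) = 4*4 = 16)
l(x, B) = (B + x)/(16 + B) (l(x, B) = (x + B)/(B + 16) = (B + x)/(16 + B))
(-104227 + l(287, 619))*(313174 - 19220) = (-104227 + (619 + 287)/(16 + 619))*(313174 - 19220) = (-104227 + 906/635)*293954 = -66183239/635*293954 = -19454827837006/635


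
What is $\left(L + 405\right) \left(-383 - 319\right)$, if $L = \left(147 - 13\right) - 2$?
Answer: $-376974$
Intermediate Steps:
$L = 132$ ($L = 134 - 2 = 132$)
$\left(L + 405\right) \left(-383 - 319\right) = \left(132 + 405\right) \left(-383 - 319\right) = 537 \left(-702\right) = -376974$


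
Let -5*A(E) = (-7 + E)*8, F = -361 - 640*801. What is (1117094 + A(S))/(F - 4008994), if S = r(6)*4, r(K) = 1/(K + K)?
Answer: -3351314/13565985 ≈ -0.24704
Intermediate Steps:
r(K) = 1/(2*K)
S = 1/3 (S = ((1/2)/6)*4 = ((1/2)*(1/6))*4 = (1/12)*4 = 1/3 ≈ 0.33333)
F = -513001 (F = -361 - 512640 = -513001)
A(E) = 56/5 - 8*E/5 (A(E) = -(-7 + E)*8/5 = -(-56 + 8*E)/5 = 56/5 - 8*E/5)
(1117094 + A(S))/(F - 4008994) = (1117094 + (56/5 - 8/5*1/3))/(-513001 - 4008994) = (1117094 + (56/5 - 8/15))/(-4521995) = (1117094 + 32/3)*(-1/4521995) = (3351314/3)*(-1/4521995) = -3351314/13565985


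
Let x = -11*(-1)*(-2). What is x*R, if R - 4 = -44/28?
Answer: -374/7 ≈ -53.429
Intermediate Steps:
x = -22 (x = 11*(-2) = -22)
R = 17/7 (R = 4 - 44/28 = 4 - 44*1/28 = 4 - 11/7 = 17/7 ≈ 2.4286)
x*R = -22*17/7 = -374/7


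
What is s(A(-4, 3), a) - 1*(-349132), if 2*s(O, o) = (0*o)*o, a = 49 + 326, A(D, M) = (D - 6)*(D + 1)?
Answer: 349132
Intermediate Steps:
A(D, M) = (1 + D)*(-6 + D) (A(D, M) = (-6 + D)*(1 + D) = (1 + D)*(-6 + D))
a = 375
s(O, o) = 0 (s(O, o) = ((0*o)*o)/2 = (0*o)/2 = (½)*0 = 0)
s(A(-4, 3), a) - 1*(-349132) = 0 - 1*(-349132) = 0 + 349132 = 349132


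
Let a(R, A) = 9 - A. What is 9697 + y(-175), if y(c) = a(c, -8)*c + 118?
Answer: 6840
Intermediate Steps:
y(c) = 118 + 17*c (y(c) = (9 - 1*(-8))*c + 118 = (9 + 8)*c + 118 = 17*c + 118 = 118 + 17*c)
9697 + y(-175) = 9697 + (118 + 17*(-175)) = 9697 + (118 - 2975) = 9697 - 2857 = 6840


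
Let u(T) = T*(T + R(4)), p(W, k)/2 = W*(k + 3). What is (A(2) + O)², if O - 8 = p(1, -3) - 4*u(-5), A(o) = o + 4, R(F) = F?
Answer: 36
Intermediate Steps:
p(W, k) = 2*W*(3 + k) (p(W, k) = 2*(W*(k + 3)) = 2*(W*(3 + k)) = 2*W*(3 + k))
u(T) = T*(4 + T) (u(T) = T*(T + 4) = T*(4 + T))
A(o) = 4 + o
O = -12 (O = 8 + (2*1*(3 - 3) - (-20)*(4 - 5)) = 8 + (2*1*0 - (-20)*(-1)) = 8 + (0 - 4*5) = 8 + (0 - 20) = 8 - 20 = -12)
(A(2) + O)² = ((4 + 2) - 12)² = (6 - 12)² = (-6)² = 36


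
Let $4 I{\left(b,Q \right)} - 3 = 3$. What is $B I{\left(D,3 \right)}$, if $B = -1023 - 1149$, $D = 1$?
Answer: $-3258$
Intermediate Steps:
$B = -2172$
$I{\left(b,Q \right)} = \frac{3}{2}$ ($I{\left(b,Q \right)} = \frac{3}{4} + \frac{1}{4} \cdot 3 = \frac{3}{4} + \frac{3}{4} = \frac{3}{2}$)
$B I{\left(D,3 \right)} = \left(-2172\right) \frac{3}{2} = -3258$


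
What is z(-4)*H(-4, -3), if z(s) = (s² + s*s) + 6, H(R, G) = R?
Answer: -152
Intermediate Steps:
z(s) = 6 + 2*s² (z(s) = (s² + s²) + 6 = 2*s² + 6 = 6 + 2*s²)
z(-4)*H(-4, -3) = (6 + 2*(-4)²)*(-4) = (6 + 2*16)*(-4) = (6 + 32)*(-4) = 38*(-4) = -152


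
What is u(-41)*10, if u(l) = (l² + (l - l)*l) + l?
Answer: 16400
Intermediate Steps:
u(l) = l + l² (u(l) = (l² + 0*l) + l = (l² + 0) + l = l² + l = l + l²)
u(-41)*10 = -41*(1 - 41)*10 = -41*(-40)*10 = 1640*10 = 16400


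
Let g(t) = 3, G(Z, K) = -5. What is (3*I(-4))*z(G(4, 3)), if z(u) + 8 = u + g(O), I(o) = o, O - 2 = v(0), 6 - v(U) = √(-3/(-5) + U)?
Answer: 120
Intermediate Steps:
v(U) = 6 - √(⅗ + U) (v(U) = 6 - √(-3/(-5) + U) = 6 - √(-3*(-⅕) + U) = 6 - √(⅗ + U))
O = 8 - √15/5 (O = 2 + (6 - √(15 + 25*0)/5) = 2 + (6 - √(15 + 0)/5) = 2 + (6 - √15/5) = 8 - √15/5 ≈ 7.2254)
z(u) = -5 + u (z(u) = -8 + (u + 3) = -8 + (3 + u) = -5 + u)
(3*I(-4))*z(G(4, 3)) = (3*(-4))*(-5 - 5) = -12*(-10) = 120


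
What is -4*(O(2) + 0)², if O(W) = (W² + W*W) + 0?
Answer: -256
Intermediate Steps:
O(W) = 2*W² (O(W) = (W² + W²) + 0 = 2*W² + 0 = 2*W²)
-4*(O(2) + 0)² = -4*(2*2² + 0)² = -4*(2*4 + 0)² = -4*(8 + 0)² = -4*8² = -4*64 = -256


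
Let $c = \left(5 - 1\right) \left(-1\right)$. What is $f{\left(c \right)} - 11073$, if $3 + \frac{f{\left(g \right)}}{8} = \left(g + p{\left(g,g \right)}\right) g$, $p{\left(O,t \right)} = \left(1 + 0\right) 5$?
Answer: $-11129$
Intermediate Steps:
$p{\left(O,t \right)} = 5$ ($p{\left(O,t \right)} = 1 \cdot 5 = 5$)
$c = -4$ ($c = 4 \left(-1\right) = -4$)
$f{\left(g \right)} = -24 + 8 g \left(5 + g\right)$ ($f{\left(g \right)} = -24 + 8 \left(g + 5\right) g = -24 + 8 \left(5 + g\right) g = -24 + 8 g \left(5 + g\right)$)
$f{\left(c \right)} - 11073 = \left(-24 + 8 \left(-4\right)^{2} + 40 \left(-4\right)\right) - 11073 = \left(-24 + 8 \cdot 16 - 160\right) - 11073 = \left(-24 + 128 - 160\right) - 11073 = -56 - 11073 = -11129$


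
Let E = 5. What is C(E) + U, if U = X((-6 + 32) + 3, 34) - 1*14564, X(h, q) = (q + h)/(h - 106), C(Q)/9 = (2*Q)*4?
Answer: -156253/11 ≈ -14205.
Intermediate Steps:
C(Q) = 72*Q (C(Q) = 9*((2*Q)*4) = 9*(8*Q) = 72*Q)
X(h, q) = (h + q)/(-106 + h)
U = -160213/11 (U = (((-6 + 32) + 3) + 34)/(-106 + ((-6 + 32) + 3)) - 1*14564 = ((26 + 3) + 34)/(-106 + (26 + 3)) - 14564 = (29 + 34)/(-106 + 29) - 14564 = 63/(-77) - 14564 = -1/77*63 - 14564 = -9/11 - 14564 = -160213/11 ≈ -14565.)
C(E) + U = 72*5 - 160213/11 = 360 - 160213/11 = -156253/11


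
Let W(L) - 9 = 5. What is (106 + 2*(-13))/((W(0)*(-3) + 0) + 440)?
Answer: 40/199 ≈ 0.20100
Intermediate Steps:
W(L) = 14 (W(L) = 9 + 5 = 14)
(106 + 2*(-13))/((W(0)*(-3) + 0) + 440) = (106 + 2*(-13))/((14*(-3) + 0) + 440) = (106 - 26)/((-42 + 0) + 440) = 80/(-42 + 440) = 80/398 = 80*(1/398) = 40/199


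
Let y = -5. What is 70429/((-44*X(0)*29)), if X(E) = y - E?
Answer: 70429/6380 ≈ 11.039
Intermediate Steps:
X(E) = -5 - E
70429/((-44*X(0)*29)) = 70429/((-44*(-5 - 1*0)*29)) = 70429/((-44*(-5 + 0)*29)) = 70429/((-44*(-5)*29)) = 70429/((220*29)) = 70429/6380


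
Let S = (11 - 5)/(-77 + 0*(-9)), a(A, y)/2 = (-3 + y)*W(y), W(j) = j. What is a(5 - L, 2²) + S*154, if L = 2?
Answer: -4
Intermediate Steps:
a(A, y) = 2*y*(-3 + y) (a(A, y) = 2*((-3 + y)*y) = 2*(y*(-3 + y)) = 2*y*(-3 + y))
S = -6/77 (S = 6/(-77 + 0) = 6/(-77) = 6*(-1/77) = -6/77 ≈ -0.077922)
a(5 - L, 2²) + S*154 = 2*2²*(-3 + 2²) - 6/77*154 = 2*4*(-3 + 4) - 12 = 2*4*1 - 12 = 8 - 12 = -4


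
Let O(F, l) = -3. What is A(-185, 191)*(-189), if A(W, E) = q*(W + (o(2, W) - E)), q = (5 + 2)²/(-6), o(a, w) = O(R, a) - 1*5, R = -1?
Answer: -592704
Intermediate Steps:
o(a, w) = -8 (o(a, w) = -3 - 1*5 = -3 - 5 = -8)
q = -49/6 (q = 7²*(-⅙) = 49*(-⅙) = -49/6 ≈ -8.1667)
A(W, E) = 196/3 - 49*W/6 + 49*E/6 (A(W, E) = -49*(W + (-8 - E))/6 = -49*(-8 + W - E)/6 = 196/3 - 49*W/6 + 49*E/6)
A(-185, 191)*(-189) = (196/3 - 49/6*(-185) + (49/6)*191)*(-189) = (196/3 + 9065/6 + 9359/6)*(-189) = 3136*(-189) = -592704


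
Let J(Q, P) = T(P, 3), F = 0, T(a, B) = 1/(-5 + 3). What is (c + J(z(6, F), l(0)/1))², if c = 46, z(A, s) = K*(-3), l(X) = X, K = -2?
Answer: 8281/4 ≈ 2070.3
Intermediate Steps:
T(a, B) = -½ (T(a, B) = 1/(-2) = -½)
z(A, s) = 6 (z(A, s) = -2*(-3) = 6)
J(Q, P) = -½
(c + J(z(6, F), l(0)/1))² = (46 - ½)² = (91/2)² = 8281/4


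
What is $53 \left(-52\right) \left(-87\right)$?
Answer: $239772$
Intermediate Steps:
$53 \left(-52\right) \left(-87\right) = \left(-2756\right) \left(-87\right) = 239772$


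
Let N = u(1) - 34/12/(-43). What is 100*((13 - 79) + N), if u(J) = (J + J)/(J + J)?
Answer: -837650/129 ≈ -6493.4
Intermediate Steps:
u(J) = 1 (u(J) = (2*J)/((2*J)) = (2*J)*(1/(2*J)) = 1)
N = 275/258 (N = 1 - 34/12/(-43) = 1 - 34*1/12*(-1/43) = 1 - 17/6*(-1/43) = 1 + 17/258 = 275/258 ≈ 1.0659)
100*((13 - 79) + N) = 100*((13 - 79) + 275/258) = 100*(-66 + 275/258) = 100*(-16753/258) = -837650/129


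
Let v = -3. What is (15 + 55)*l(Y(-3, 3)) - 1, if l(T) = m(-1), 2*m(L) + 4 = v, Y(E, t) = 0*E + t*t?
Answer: -246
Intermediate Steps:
Y(E, t) = t**2 (Y(E, t) = 0 + t**2 = t**2)
m(L) = -7/2 (m(L) = -2 + (1/2)*(-3) = -2 - 3/2 = -7/2)
l(T) = -7/2
(15 + 55)*l(Y(-3, 3)) - 1 = (15 + 55)*(-7/2) - 1 = 70*(-7/2) - 1 = -245 - 1 = -246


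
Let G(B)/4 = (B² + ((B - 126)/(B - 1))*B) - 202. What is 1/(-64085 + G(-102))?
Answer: -103/2490555 ≈ -4.1356e-5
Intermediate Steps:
G(B) = -808 + 4*B² + 4*B*(-126 + B)/(-1 + B) (G(B) = 4*((B² + ((B - 126)/(B - 1))*B) - 202) = 4*((B² + ((-126 + B)/(-1 + B))*B) - 202) = 4*((B² + B*(-126 + B)/(-1 + B)) - 202) = 4*(-202 + B² + B*(-126 + B)/(-1 + B)) = -808 + 4*B² + 4*B*(-126 + B)/(-1 + B))
1/(-64085 + G(-102)) = 1/(-64085 + 4*(202 + (-102)³ - 328*(-102))/(-1 - 102)) = 1/(-64085 + 4*(202 - 1061208 + 33456)/(-103)) = 1/(-64085 + 4*(-1/103)*(-1027550)) = 1/(-64085 + 4110200/103) = 1/(-2490555/103) = -103/2490555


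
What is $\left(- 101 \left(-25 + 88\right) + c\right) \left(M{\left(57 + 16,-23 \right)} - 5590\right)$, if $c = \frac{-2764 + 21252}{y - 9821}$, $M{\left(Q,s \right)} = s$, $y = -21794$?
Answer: $\frac{1129249906329}{31615} \approx 3.5719 \cdot 10^{7}$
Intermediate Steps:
$c = - \frac{18488}{31615}$ ($c = \frac{-2764 + 21252}{-21794 - 9821} = \frac{18488}{-31615} = 18488 \left(- \frac{1}{31615}\right) = - \frac{18488}{31615} \approx -0.58479$)
$\left(- 101 \left(-25 + 88\right) + c\right) \left(M{\left(57 + 16,-23 \right)} - 5590\right) = \left(- 101 \left(-25 + 88\right) - \frac{18488}{31615}\right) \left(-23 - 5590\right) = \left(\left(-101\right) 63 - \frac{18488}{31615}\right) \left(-5613\right) = \left(-6363 - \frac{18488}{31615}\right) \left(-5613\right) = \left(- \frac{201184733}{31615}\right) \left(-5613\right) = \frac{1129249906329}{31615}$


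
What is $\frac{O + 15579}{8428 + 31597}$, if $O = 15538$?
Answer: $\frac{31117}{40025} \approx 0.77744$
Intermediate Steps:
$\frac{O + 15579}{8428 + 31597} = \frac{15538 + 15579}{8428 + 31597} = \frac{31117}{40025}$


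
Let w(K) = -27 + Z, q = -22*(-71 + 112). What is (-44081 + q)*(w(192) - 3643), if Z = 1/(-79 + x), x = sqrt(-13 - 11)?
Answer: 1034277430307/6265 + 89966*I*sqrt(6)/6265 ≈ 1.6509e+8 + 35.175*I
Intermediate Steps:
x = 2*I*sqrt(6) (x = sqrt(-24) = 2*I*sqrt(6) ≈ 4.899*I)
q = -902 (q = -22*41 = -902)
Z = 1/(-79 + 2*I*sqrt(6)) ≈ -0.01261 - 0.00078196*I
w(K) = -169234/6265 - 2*I*sqrt(6)/6265 (w(K) = -27 + (-79/6265 - 2*I*sqrt(6)/6265) = -169234/6265 - 2*I*sqrt(6)/6265)
(-44081 + q)*(w(192) - 3643) = (-44081 - 902)*((-169234/6265 - 2*I*sqrt(6)/6265) - 3643) = -44983*(-22992629/6265 - 2*I*sqrt(6)/6265) = 1034277430307/6265 + 89966*I*sqrt(6)/6265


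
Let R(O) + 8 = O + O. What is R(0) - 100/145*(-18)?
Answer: 128/29 ≈ 4.4138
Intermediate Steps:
R(O) = -8 + 2*O (R(O) = -8 + (O + O) = -8 + 2*O)
R(0) - 100/145*(-18) = (-8 + 2*0) - 100/145*(-18) = (-8 + 0) - 100*1/145*(-18) = -8 - 20/29*(-18) = -8 + 360/29 = 128/29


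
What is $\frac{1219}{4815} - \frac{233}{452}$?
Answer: $- \frac{570907}{2176380} \approx -0.26232$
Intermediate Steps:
$\frac{1219}{4815} - \frac{233}{452} = - \frac{570907}{2176380}$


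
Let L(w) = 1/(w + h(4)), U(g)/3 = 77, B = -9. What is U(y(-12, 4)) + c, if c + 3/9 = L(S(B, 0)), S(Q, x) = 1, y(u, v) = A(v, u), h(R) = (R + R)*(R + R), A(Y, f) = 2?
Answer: 44983/195 ≈ 230.68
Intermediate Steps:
h(R) = 4*R² (h(R) = (2*R)*(2*R) = 4*R²)
y(u, v) = 2
U(g) = 231 (U(g) = 3*77 = 231)
L(w) = 1/(64 + w) (L(w) = 1/(w + 4*4²) = 1/(w + 4*16) = 1/(w + 64) = 1/(64 + w))
c = -62/195 (c = -⅓ + 1/(64 + 1) = -⅓ + 1/65 = -62/195 ≈ -0.31795)
U(y(-12, 4)) + c = 231 - 62/195 = 44983/195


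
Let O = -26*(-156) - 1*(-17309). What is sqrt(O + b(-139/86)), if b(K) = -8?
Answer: 3*sqrt(2373) ≈ 146.14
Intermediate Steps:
O = 21365 (O = 4056 + 17309 = 21365)
sqrt(O + b(-139/86)) = sqrt(21365 - 8) = sqrt(21357) = 3*sqrt(2373)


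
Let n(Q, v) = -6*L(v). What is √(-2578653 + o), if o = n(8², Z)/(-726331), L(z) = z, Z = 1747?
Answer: I*√1360385715110035791/726331 ≈ 1605.8*I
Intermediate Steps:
n(Q, v) = -6*v
o = 10482/726331 (o = -6*1747/(-726331) = -10482*(-1/726331) = 10482/726331 ≈ 0.014431)
√(-2578653 + o) = √(-2578653 + 10482/726331) = √(-1872955601661/726331) = I*√1360385715110035791/726331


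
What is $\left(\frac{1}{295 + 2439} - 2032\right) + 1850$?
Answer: $- \frac{497587}{2734} \approx -182.0$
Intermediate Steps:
$\left(\frac{1}{295 + 2439} - 2032\right) + 1850 = \left(\frac{1}{2734} - 2032\right) + 1850 = - \frac{5555487}{2734} + 1850 = - \frac{497587}{2734}$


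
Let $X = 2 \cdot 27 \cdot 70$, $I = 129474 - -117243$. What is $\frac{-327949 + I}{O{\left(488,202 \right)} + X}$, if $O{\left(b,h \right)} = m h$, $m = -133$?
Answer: $\frac{40616}{11543} \approx 3.5187$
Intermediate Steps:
$O{\left(b,h \right)} = - 133 h$
$I = 246717$ ($I = 129474 + 117243 = 246717$)
$X = 3780$ ($X = 54 \cdot 70 = 3780$)
$\frac{-327949 + I}{O{\left(488,202 \right)} + X} = \frac{-327949 + 246717}{\left(-133\right) 202 + 3780} = - \frac{81232}{-26866 + 3780} = - \frac{81232}{-23086} = \left(-81232\right) \left(- \frac{1}{23086}\right) = \frac{40616}{11543}$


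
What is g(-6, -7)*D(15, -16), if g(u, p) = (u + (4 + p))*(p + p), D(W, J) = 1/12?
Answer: 21/2 ≈ 10.500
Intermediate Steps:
D(W, J) = 1/12
g(u, p) = 2*p*(4 + p + u) (g(u, p) = (4 + p + u)*(2*p) = 2*p*(4 + p + u))
g(-6, -7)*D(15, -16) = (2*(-7)*(4 - 7 - 6))*(1/12) = (2*(-7)*(-9))*(1/12) = 126*(1/12) = 21/2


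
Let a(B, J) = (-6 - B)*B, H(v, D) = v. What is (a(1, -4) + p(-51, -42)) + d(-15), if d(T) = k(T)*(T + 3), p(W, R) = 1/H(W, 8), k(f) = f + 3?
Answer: 6986/51 ≈ 136.98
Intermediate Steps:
k(f) = 3 + f
p(W, R) = 1/W
d(T) = (3 + T)² (d(T) = (3 + T)*(T + 3) = (3 + T)*(3 + T) = (3 + T)²)
a(B, J) = B*(-6 - B)
(a(1, -4) + p(-51, -42)) + d(-15) = (-1*1*(6 + 1) + 1/(-51)) + (3 - 15)² = (-1*1*7 - 1/51) + (-12)² = (-7 - 1/51) + 144 = -358/51 + 144 = 6986/51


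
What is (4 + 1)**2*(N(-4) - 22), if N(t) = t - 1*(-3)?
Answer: -575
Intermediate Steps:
N(t) = 3 + t (N(t) = t + 3 = 3 + t)
(4 + 1)**2*(N(-4) - 22) = (4 + 1)**2*((3 - 4) - 22) = 5**2*(-1 - 22) = 25*(-23) = -575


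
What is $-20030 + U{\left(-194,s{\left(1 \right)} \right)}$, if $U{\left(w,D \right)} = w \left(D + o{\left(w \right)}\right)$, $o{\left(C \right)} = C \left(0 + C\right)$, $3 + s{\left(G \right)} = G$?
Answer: $-7321026$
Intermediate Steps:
$s{\left(G \right)} = -3 + G$
$o{\left(C \right)} = C^{2}$ ($o{\left(C \right)} = C C = C^{2}$)
$U{\left(w,D \right)} = w \left(D + w^{2}\right)$
$-20030 + U{\left(-194,s{\left(1 \right)} \right)} = -20030 - 194 \left(\left(-3 + 1\right) + \left(-194\right)^{2}\right) = -20030 - 194 \left(-2 + 37636\right) = -20030 - 7300996 = -7321026$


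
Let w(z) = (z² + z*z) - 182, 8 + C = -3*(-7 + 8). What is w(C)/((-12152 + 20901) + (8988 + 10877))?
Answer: 10/4769 ≈ 0.0020969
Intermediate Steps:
C = -11 (C = -8 - 3*(-7 + 8) = -8 - 3*1 = -8 - 3 = -11)
w(z) = -182 + 2*z² (w(z) = (z² + z²) - 182 = 2*z² - 182 = -182 + 2*z²)
w(C)/((-12152 + 20901) + (8988 + 10877)) = (-182 + 2*(-11)²)/((-12152 + 20901) + (8988 + 10877)) = (-182 + 2*121)/(8749 + 19865) = (-182 + 242)/28614 = 60*(1/28614) = 10/4769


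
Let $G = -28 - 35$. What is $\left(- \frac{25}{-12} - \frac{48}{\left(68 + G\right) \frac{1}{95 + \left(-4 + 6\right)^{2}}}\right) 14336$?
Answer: $- \frac{203926016}{15} \approx -1.3595 \cdot 10^{7}$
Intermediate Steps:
$G = -63$
$\left(- \frac{25}{-12} - \frac{48}{\left(68 + G\right) \frac{1}{95 + \left(-4 + 6\right)^{2}}}\right) 14336 = \left(- \frac{25}{-12} - \frac{48}{\left(68 - 63\right) \frac{1}{95 + \left(-4 + 6\right)^{2}}}\right) 14336 = \left(\left(-25\right) \left(- \frac{1}{12}\right) - \frac{48}{5 \frac{1}{95 + 2^{2}}}\right) 14336 = \left(\frac{25}{12} - \frac{48}{5 \frac{1}{95 + 4}}\right) 14336 = \left(\frac{25}{12} - \frac{48}{5 \cdot \frac{1}{99}}\right) 14336 = \left(\frac{25}{12} - \frac{48}{\frac{5}{99}}\right) 14336 = \left(\frac{25}{12} - \frac{4752}{5}\right) 14336 = \left(- \frac{56899}{60}\right) 14336 = - \frac{203926016}{15}$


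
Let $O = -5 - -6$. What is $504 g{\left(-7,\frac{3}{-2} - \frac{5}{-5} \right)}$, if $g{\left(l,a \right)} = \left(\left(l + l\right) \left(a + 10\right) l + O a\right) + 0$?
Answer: $468972$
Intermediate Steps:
$O = 1$ ($O = -5 + 6 = 1$)
$g{\left(l,a \right)} = a + 2 l^{2} \left(10 + a\right)$ ($g{\left(l,a \right)} = \left(\left(l + l\right) \left(a + 10\right) l + 1 a\right) + 0 = \left(2 l \left(10 + a\right) l + a\right) + 0 = \left(2 l^{2} \left(10 + a\right) + a\right) + 0 = \left(a + 2 l^{2} \left(10 + a\right)\right) + 0 = a + 2 l^{2} \left(10 + a\right)$)
$504 g{\left(-7,\frac{3}{-2} - \frac{5}{-5} \right)} = 504 \left(\left(\frac{3}{-2} - \frac{5}{-5}\right) + 20 \left(-7\right)^{2} + 2 \left(\frac{3}{-2} - \frac{5}{-5}\right) \left(-7\right)^{2}\right) = 504 \left(\left(3 \left(- \frac{1}{2}\right) - -1\right) + 20 \cdot 49 + 2 \left(3 \left(- \frac{1}{2}\right) - -1\right) 49\right) = 504 \left(\left(- \frac{3}{2} + 1\right) + 980 + 2 \left(- \frac{3}{2} + 1\right) 49\right) = 504 \left(- \frac{1}{2} + 980 + 2 \left(- \frac{1}{2}\right) 49\right) = 504 \left(- \frac{1}{2} + 980 - 49\right) = 504 \cdot \frac{1861}{2} = 468972$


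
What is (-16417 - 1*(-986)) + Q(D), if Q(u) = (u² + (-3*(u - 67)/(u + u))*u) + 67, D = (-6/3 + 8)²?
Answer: -28043/2 ≈ -14022.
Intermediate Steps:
D = 36 (D = (-6*⅓ + 8)² = (-2 + 8)² = 6² = 36)
Q(u) = 335/2 + u² - 3*u/2 (Q(u) = (u² + (-3*(-67 + u)/(2*u))*u) + 67 = (u² + (201/2 - 3*u/2)) + 67 = (201/2 + u² - 3*u/2) + 67 = 335/2 + u² - 3*u/2)
(-16417 - 1*(-986)) + Q(D) = (-16417 - 1*(-986)) + (335/2 + 36² - 3/2*36) = (-16417 + 986) + (335/2 + 1296 - 54) = -15431 + 2819/2 = -28043/2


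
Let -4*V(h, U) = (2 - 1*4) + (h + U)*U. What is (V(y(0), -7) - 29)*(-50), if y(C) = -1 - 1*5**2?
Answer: 8625/2 ≈ 4312.5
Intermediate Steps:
y(C) = -26 (y(C) = -1 - 1*25 = -1 - 25 = -26)
V(h, U) = 1/2 - U*(U + h)/4 (V(h, U) = -((2 - 1*4) + (h + U)*U)/4 = -((2 - 4) + (U + h)*U)/4 = -(-2 + U*(U + h))/4 = 1/2 - U*(U + h)/4)
(V(y(0), -7) - 29)*(-50) = ((1/2 - 1/4*(-7)**2 - 1/4*(-7)*(-26)) - 29)*(-50) = ((1/2 - 1/4*49 - 91/2) - 29)*(-50) = ((1/2 - 49/4 - 91/2) - 29)*(-50) = (-229/4 - 29)*(-50) = -345/4*(-50) = 8625/2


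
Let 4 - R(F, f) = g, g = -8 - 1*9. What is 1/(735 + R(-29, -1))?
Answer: 1/756 ≈ 0.0013228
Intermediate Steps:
g = -17 (g = -8 - 9 = -17)
R(F, f) = 21 (R(F, f) = 4 - 1*(-17) = 4 + 17 = 21)
1/(735 + R(-29, -1)) = 1/(735 + 21) = 1/756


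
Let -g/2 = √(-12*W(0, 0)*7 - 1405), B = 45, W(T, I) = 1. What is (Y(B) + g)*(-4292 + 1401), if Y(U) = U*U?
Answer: -5854275 + 5782*I*√1489 ≈ -5.8543e+6 + 2.2311e+5*I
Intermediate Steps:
Y(U) = U²
g = -2*I*√1489 (g = -2*√(-12*1*7 - 1405) = -2*√(-12*7 - 1405) = -2*√(-84 - 1405) = -2*I*√1489 ≈ -77.175*I)
(Y(B) + g)*(-4292 + 1401) = (45² - 2*I*√1489)*(-4292 + 1401) = (2025 - 2*I*√1489)*(-2891) = -5854275 + 5782*I*√1489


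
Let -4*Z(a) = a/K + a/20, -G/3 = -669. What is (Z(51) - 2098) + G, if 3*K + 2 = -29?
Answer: -224201/2480 ≈ -90.404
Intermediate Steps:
G = 2007 (G = -3*(-669) = 2007)
K = -31/3 (K = -2/3 + (1/3)*(-29) = -2/3 - 29/3 = -31/3 ≈ -10.333)
Z(a) = 29*a/2480 (Z(a) = -(a/(-31/3) + a/20)/4 = -(a*(-3/31) + a*(1/20))/4 = -(-3*a/31 + a/20)/4 = -(-29)*a/2480 = 29*a/2480)
(Z(51) - 2098) + G = ((29/2480)*51 - 2098) + 2007 = (1479/2480 - 2098) + 2007 = -5201561/2480 + 2007 = -224201/2480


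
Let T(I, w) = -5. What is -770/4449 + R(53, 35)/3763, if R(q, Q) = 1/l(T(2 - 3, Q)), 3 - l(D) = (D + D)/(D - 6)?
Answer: -66593791/385056501 ≈ -0.17295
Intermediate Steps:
l(D) = 3 - 2*D/(-6 + D) (l(D) = 3 - (D + D)/(D - 6) = 3 - 2*D/(-6 + D))
R(q, Q) = 11/23 (R(q, Q) = 1/((-18 - 5)/(-6 - 5)) = 1/(-23/(-11)) = 1/(-1/11*(-23)) = 1/(23/11) = 11/23)
-770/4449 + R(53, 35)/3763 = -770/4449 + (11/23)/3763 = -770*1/4449 + (11/23)*(1/3763) = -770/4449 + 11/86549 = -66593791/385056501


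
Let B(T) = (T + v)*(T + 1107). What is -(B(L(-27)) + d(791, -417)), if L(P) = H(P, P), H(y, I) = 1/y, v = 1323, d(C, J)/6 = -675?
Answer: -1064646910/729 ≈ -1.4604e+6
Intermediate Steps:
d(C, J) = -4050 (d(C, J) = 6*(-675) = -4050)
L(P) = 1/P
B(T) = (1107 + T)*(1323 + T) (B(T) = (T + 1323)*(T + 1107) = (1323 + T)*(1107 + T) = (1107 + T)*(1323 + T))
-(B(L(-27)) + d(791, -417)) = -((1464561 + (1/(-27))**2 + 2430/(-27)) - 4050) = -((1464561 + (-1/27)**2 + 2430*(-1/27)) - 4050) = -((1464561 + 1/729 - 90) - 4050) = -(1067599360/729 - 4050) = -1*1064646910/729 = -1064646910/729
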